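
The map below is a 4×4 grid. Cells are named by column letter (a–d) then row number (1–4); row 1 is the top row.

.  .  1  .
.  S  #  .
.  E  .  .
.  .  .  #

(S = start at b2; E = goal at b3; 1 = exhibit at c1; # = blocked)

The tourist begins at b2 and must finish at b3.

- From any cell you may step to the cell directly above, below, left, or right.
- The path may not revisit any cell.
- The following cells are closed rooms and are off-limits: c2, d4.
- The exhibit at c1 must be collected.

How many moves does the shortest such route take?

Any route passes through c1 somewhere between b2 and b3. Summing Manhattan distances along the two legs (b2 → c1 → b3) gives a lower bound of 2 + 3 = 5 moves.
The shortest route satisfying every rule uses 7 moves: b2 → b1 → c1 → d1 → d2 → d3 → c3 → b3.
The bound of 5 isn't tight here; checking systematically, no route of length 5 through 6 satisfies every constraint, so 7 is the minimum.

7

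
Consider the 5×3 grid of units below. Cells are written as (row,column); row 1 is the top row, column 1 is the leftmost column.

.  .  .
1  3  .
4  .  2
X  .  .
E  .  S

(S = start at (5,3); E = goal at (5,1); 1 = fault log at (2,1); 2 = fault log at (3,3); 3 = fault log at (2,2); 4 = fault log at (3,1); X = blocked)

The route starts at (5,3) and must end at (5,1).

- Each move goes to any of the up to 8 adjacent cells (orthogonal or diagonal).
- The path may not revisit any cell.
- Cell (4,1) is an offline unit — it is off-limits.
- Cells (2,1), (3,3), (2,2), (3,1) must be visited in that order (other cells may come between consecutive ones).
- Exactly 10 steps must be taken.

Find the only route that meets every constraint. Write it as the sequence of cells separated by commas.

(5,3), (4,3), (3,2), (2,1), (1,2), (2,3), (3,3), (2,2), (3,1), (4,2), (5,1)

The waypoints must appear in the order (2,1), (3,3), (2,2), (3,1), with no cell reused.
Route from (5,3): up to (4,3), 2× up-left (reaching (2,1)), up-right to (1,2), down-right to (2,3), down to (3,3), up-left to (2,2), down-left to (3,1), down-right to (4,2), down-left to (5,1) — 10 moves in all.
Check: order respected (1 at step 3, 2 at step 6, 3 at step 7, 4 at step 8); 10 moves as required.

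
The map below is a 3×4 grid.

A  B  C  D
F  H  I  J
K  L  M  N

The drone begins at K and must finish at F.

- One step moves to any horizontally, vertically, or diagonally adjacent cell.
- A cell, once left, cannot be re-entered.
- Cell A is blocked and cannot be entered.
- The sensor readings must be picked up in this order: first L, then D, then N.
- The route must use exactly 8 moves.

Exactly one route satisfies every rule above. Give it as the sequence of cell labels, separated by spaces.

The waypoints must appear in the order L, D, N, with no cell reused.
Route from K: right to L, 2× up-right (reaching D), 2× down (reaching N), left to M, up-left to H, left to F — 8 moves in all.
Check: order respected (L at step 1, D at step 3, N at step 5); 8 moves as required.

K L I D J N M H F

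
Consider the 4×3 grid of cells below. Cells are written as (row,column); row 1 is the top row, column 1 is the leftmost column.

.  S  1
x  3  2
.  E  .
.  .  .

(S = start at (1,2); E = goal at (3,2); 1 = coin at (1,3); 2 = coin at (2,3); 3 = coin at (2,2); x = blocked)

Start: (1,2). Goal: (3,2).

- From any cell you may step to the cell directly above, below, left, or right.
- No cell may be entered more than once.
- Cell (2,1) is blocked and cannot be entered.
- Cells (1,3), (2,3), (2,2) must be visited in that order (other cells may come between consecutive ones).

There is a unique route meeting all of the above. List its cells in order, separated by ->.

(1,2) -> (1,3) -> (2,3) -> (2,2) -> (3,2)

The waypoints must appear in the order (1,3), (2,3), (2,2), with no cell reused.
Route from (1,2): right 1 to (1,3), down 1 to (2,3), left 1 to (2,2), down 1 to (3,2) — 4 moves in all.
Check: order respected (1 at step 1, 2 at step 2, 3 at step 3).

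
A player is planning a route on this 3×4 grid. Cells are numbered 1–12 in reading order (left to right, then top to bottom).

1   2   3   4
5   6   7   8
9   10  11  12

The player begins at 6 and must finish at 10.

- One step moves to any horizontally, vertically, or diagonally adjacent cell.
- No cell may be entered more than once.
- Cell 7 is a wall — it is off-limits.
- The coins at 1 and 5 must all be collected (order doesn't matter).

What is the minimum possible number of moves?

3

Any route passes through 1 and 5 in some order between 6 and 10. Summing Chebyshev distances along each leg and taking the cheapest ordering (6 → 1 → 5 → 10) gives a lower bound of 1 + 1 + 1 = 3 moves.
A route of 3 moves achieves this: 6 → 1 → 5 → 10.
Since 3 matches the lower bound, it is optimal.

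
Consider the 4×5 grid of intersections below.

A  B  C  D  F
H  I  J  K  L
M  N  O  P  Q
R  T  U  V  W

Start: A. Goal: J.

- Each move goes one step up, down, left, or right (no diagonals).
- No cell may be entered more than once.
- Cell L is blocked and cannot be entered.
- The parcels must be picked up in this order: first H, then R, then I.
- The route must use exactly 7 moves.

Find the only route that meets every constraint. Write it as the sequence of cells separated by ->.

The waypoints must appear in the order H, R, I, with no cell reused.
Route from A: 3× down (reaching R), right to T, 2× up (reaching I), right to J — 7 moves in all.
Check: order respected (H at step 1, R at step 3, I at step 6); 7 moves as required.

A -> H -> M -> R -> T -> N -> I -> J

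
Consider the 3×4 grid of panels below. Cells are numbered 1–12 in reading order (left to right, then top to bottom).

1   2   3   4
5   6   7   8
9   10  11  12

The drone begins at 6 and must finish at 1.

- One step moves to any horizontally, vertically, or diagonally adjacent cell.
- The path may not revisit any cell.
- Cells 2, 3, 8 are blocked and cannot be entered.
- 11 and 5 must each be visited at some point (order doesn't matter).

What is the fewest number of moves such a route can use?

4

Any route passes through 11 and 5 in some order between 6 and 1. Summing Chebyshev distances along each leg and taking the cheapest ordering (6 → 11 → 5 → 1) gives a lower bound of 1 + 2 + 1 = 4 moves.
A route of 4 moves achieves this: 6 → 11 → 10 → 5 → 1.
Since 4 matches the lower bound, it is optimal.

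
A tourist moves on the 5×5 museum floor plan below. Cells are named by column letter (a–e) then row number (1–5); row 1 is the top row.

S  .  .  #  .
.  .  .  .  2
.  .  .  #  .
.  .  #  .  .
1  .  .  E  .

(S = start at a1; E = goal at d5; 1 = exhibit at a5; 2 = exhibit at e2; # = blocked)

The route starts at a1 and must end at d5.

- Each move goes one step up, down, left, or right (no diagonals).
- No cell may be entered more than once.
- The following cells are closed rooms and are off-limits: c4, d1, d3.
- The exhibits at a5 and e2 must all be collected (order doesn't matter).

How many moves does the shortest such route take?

Any route passes through a5 and e2 in some order between a1 and d5. Summing Manhattan distances along each leg and taking the cheapest ordering (a1 → a5 → e2 → d5) gives a lower bound of 4 + 7 + 4 = 15 moves.
A route of 15 moves achieves this: a1 → a2 → a3 → a4 → a5 → b5 → b4 → b3 → b2 → c2 → d2 → e2 → e3 → e4 → e5 → d5.
Since 15 matches the lower bound, it is optimal.

15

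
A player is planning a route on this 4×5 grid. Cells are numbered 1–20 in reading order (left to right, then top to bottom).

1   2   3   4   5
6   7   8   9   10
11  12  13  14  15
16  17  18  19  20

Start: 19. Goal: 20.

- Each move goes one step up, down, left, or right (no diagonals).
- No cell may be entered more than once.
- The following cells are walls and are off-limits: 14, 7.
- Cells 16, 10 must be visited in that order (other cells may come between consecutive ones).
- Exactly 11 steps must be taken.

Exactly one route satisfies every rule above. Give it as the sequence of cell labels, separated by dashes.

19 - 18 - 17 - 16 - 11 - 12 - 13 - 8 - 9 - 10 - 15 - 20

The waypoints must appear in the order 16, 10, with no cell reused.
Route from 19: left 3 to 16, up 1 to 11, right 2 to 13, up 1 to 8, right 2 to 10, down 2 to 20 — 11 moves in all.
Check: order respected (16 at step 3, 10 at step 9); 11 moves as required.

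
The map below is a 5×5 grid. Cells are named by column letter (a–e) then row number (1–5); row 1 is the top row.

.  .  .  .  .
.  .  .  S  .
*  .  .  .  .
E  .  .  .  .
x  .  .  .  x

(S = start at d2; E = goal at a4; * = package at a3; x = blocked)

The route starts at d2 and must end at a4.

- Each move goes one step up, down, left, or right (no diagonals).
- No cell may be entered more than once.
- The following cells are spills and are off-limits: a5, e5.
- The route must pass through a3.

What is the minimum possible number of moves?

5

Any route passes through a3 somewhere between d2 and a4. Summing Manhattan distances along the two legs (d2 → a3 → a4) gives a lower bound of 4 + 1 = 5 moves.
A route of 5 moves achieves this: d2 → d3 → c3 → b3 → a3 → a4.
Since 5 matches the lower bound, it is optimal.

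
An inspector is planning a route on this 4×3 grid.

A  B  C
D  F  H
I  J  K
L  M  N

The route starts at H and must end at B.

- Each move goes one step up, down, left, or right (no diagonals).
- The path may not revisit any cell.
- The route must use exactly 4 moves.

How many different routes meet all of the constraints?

Need simple routes of exactly 4 moves from H to B (Manhattan distance 2, so 1 moves are spent on a detour and 1 undoing it).
Enumerating: H K J F B | H F D A B.
That gives 2 routes.

2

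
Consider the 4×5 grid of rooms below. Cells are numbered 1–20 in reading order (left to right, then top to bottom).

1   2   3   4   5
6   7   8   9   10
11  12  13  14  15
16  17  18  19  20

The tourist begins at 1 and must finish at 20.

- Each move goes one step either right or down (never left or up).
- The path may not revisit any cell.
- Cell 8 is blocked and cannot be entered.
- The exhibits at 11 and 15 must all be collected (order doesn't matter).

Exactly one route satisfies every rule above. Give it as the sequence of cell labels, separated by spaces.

1 6 11 12 13 14 15 20

Moves only go right or down, so the column and row indices never decrease.
Route from 1: 2× down (reaching 11), 4× right (reaching 15), down to 20 — 7 moves in all.
Check: all required cells visited.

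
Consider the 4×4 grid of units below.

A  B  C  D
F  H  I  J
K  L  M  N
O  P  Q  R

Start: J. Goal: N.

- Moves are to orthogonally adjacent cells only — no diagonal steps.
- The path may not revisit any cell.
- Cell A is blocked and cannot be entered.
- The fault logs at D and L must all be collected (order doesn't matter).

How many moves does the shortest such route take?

7

Any route passes through D and L in some order between J and N. Summing Manhattan distances along each leg and taking the cheapest ordering (J → D → L → N) gives a lower bound of 1 + 4 + 2 = 7 moves.
A route of 7 moves achieves this: J → D → C → I → H → L → M → N.
Since 7 matches the lower bound, it is optimal.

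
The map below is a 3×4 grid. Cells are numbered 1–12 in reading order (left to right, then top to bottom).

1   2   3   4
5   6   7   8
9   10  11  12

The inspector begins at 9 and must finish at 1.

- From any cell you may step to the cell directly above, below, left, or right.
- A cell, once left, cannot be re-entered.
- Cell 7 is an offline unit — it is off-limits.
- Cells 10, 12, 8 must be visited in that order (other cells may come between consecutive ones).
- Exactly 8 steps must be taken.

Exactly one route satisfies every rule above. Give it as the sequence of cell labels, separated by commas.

9, 10, 11, 12, 8, 4, 3, 2, 1

The waypoints must appear in the order 10, 12, 8, with no cell reused.
Route from 9: right 3 to 12, up 2 to 4, left 3 to 1 — 8 moves in all.
Check: order respected (10 at step 1, 12 at step 3, 8 at step 4); 8 moves as required.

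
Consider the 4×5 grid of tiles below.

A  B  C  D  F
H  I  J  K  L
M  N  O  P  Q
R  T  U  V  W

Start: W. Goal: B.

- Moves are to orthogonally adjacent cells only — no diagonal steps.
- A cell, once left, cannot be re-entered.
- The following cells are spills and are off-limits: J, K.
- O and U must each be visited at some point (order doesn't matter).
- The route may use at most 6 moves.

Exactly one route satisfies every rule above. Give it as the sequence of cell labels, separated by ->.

Any route must reach O and U and still end at B within 6 moves, so the order of the required stops is forced.
Route from W: left 2 to U, up 1 to O, left 1 to N, up 2 to B — 6 moves in all.
Check: all required cells visited; 6 ≤ 6 moves.

W -> V -> U -> O -> N -> I -> B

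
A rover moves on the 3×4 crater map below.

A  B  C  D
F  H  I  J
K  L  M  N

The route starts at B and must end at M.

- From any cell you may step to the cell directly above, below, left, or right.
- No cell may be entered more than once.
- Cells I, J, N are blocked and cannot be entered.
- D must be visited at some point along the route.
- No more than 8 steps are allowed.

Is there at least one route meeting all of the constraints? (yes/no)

D must be visited but has only one open neighbour (C), and it is neither the start nor the goal — the route would have to enter and leave through C, re-entering it.

no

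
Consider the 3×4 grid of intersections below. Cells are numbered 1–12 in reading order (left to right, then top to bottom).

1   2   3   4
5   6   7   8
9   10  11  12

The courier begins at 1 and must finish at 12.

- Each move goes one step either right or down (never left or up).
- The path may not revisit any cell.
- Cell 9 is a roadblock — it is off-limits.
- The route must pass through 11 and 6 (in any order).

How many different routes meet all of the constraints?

A right/down-only route from 1 to 12 makes exactly 2 down-moves and 3 right-moves in some order.
With no other constraints that would be C(5,2) = 10 routes.
A monotone route can only reach the required cells in the order 6, 11, so split there and multiply the segment counts (each segment already excludes blocked cells): 1→6: 2; 6→11: 2; 11→12: 1; product = 4.
That gives 4 routes.

4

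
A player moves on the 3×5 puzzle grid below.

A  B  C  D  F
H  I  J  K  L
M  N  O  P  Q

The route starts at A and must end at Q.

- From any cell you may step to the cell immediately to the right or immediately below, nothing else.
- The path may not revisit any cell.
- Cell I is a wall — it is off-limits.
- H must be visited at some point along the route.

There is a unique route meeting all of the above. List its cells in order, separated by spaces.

A H M N O P Q

Moves only go right or down, so the column and row indices never decrease.
Route from A: down 2 to M, right 4 to Q — 6 moves in all.
Check: all required cells visited.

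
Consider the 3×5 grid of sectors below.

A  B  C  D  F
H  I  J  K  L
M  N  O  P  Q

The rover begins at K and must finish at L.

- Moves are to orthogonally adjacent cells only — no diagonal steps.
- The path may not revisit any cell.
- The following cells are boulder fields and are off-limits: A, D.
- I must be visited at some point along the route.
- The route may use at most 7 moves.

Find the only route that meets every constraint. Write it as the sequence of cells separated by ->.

K -> J -> I -> N -> O -> P -> Q -> L

Any route must reach I and still end at L within 7 moves, so the order of the required stops is forced.
Route from K: left 2 to I, down 1 to N, right 3 to Q, up 1 to L — 7 moves in all.
Check: all required cells visited; 7 ≤ 7 moves.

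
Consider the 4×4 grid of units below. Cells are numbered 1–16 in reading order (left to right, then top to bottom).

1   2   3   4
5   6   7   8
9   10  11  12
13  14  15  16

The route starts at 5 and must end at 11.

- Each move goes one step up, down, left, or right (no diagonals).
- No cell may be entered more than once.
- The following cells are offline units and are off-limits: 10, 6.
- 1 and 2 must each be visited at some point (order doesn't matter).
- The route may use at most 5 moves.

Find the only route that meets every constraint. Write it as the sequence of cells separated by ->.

The 5-move cap with required stops at 1, 2 leaves no slack for detours.
Route from 5: up 1 to 1, right 2 to 3, down 2 to 11 — 5 moves in all.
Check: all required cells visited; 5 ≤ 5 moves.

5 -> 1 -> 2 -> 3 -> 7 -> 11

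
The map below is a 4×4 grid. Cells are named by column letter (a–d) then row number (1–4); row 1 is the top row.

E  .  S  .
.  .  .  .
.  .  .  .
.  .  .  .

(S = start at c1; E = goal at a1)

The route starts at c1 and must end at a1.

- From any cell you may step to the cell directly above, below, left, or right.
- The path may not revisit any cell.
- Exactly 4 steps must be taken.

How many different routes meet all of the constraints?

Need simple routes of exactly 4 moves from c1 to a1 (Manhattan distance 2, so 1 moves are spent on a detour and 1 undoing it).
Enumerating: c1 c2 b2 b1 a1 | c1 c2 b2 a2 a1 | c1 b1 b2 a2 a1.
That gives 3 routes.

3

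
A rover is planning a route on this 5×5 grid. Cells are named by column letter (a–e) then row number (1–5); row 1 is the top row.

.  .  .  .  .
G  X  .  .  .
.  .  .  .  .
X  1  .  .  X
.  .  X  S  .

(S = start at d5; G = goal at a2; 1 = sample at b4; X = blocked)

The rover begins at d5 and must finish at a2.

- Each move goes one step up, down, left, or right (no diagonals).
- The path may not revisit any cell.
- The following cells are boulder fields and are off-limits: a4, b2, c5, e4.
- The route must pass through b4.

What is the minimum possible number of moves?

Any route passes through b4 somewhere between d5 and a2. Summing Manhattan distances along the two legs (d5 → b4 → a2) gives a lower bound of 3 + 3 = 6 moves.
A route of 6 moves achieves this: d5 → d4 → c4 → b4 → b3 → a3 → a2.
Since 6 matches the lower bound, it is optimal.

6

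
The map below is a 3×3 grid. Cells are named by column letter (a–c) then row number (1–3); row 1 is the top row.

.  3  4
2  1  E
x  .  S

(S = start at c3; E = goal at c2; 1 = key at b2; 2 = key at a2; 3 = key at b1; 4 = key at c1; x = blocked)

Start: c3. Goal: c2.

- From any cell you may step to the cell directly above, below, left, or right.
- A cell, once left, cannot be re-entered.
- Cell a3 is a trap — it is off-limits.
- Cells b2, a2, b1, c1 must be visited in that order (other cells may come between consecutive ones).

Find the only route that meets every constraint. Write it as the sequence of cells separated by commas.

c3, b3, b2, a2, a1, b1, c1, c2

The waypoints must appear in the order b2, a2, b1, c1, with no cell reused.
Route from c3: left 1 to b3, up 1 to b2, left 1 to a2, up 1 to a1, right 2 to c1, down 1 to c2 — 7 moves in all.
Check: order respected (1 at step 2, 2 at step 3, 3 at step 5, 4 at step 6).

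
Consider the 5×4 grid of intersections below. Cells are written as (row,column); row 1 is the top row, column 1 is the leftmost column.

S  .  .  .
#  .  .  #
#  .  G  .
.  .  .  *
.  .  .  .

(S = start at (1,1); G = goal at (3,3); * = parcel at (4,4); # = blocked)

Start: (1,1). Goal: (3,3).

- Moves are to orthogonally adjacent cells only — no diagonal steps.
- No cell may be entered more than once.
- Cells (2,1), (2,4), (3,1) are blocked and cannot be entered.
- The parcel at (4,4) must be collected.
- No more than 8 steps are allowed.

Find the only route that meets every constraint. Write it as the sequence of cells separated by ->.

Any route must reach (4,4) and still end at (3,3) within 8 moves, so the order of the required stops is forced.
Route from (1,1): right 1 to (1,2), down 3 to (4,2), right 2 to (4,4), up 1 to (3,4), left 1 to (3,3) — 8 moves in all.
Check: all required cells visited; 8 ≤ 8 moves.

(1,1) -> (1,2) -> (2,2) -> (3,2) -> (4,2) -> (4,3) -> (4,4) -> (3,4) -> (3,3)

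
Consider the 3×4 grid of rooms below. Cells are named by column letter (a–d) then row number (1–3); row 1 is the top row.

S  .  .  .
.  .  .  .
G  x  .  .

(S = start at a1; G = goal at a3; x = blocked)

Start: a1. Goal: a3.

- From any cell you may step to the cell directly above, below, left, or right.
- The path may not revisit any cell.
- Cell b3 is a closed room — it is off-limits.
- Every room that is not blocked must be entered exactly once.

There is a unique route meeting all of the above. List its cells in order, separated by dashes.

a1 - b1 - c1 - d1 - d2 - d3 - c3 - c2 - b2 - a2 - a3

Need to visit all 11 open cells exactly once, starting at a1 and ending at a3.
Route from a1: 3× right (reaching d1), 2× down (reaching d3), left to c3, up to c2, 2× left (reaching a2), down to a3 — 10 moves in all.
Check: all 11 open cells covered.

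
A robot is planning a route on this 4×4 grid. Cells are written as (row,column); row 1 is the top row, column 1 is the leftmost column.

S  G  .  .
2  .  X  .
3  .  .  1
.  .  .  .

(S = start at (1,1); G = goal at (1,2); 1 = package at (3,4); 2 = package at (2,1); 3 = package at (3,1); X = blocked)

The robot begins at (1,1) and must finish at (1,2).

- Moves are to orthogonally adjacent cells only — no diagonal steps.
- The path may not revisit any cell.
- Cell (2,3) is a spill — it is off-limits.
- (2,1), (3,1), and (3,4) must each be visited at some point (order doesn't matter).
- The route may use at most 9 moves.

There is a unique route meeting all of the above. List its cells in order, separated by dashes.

Any route must reach (2,1), (3,1), and (3,4) and still end at (1,2) within 9 moves, so the order of the required stops is forced.
Route from (1,1): down 2 to (3,1), right 3 to (3,4), up 2 to (1,4), left 2 to (1,2) — 9 moves in all.
Check: all required cells visited; 9 ≤ 9 moves.

(1,1) - (2,1) - (3,1) - (3,2) - (3,3) - (3,4) - (2,4) - (1,4) - (1,3) - (1,2)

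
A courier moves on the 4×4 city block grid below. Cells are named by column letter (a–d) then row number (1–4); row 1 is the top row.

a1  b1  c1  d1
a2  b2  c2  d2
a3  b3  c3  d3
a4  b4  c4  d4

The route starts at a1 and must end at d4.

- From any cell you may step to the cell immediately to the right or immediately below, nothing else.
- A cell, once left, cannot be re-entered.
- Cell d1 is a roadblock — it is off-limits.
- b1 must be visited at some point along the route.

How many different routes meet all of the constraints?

9

A right/down-only route from a1 to d4 makes exactly 3 down-moves and 3 right-moves in some order.
With no other constraints that would be C(6,3) = 20 routes.
Split at b1 and multiply the segment counts (each segment already excludes blocked cells): a1→b1: 1; b1→d4: 9; product = 9.
That gives 9 routes.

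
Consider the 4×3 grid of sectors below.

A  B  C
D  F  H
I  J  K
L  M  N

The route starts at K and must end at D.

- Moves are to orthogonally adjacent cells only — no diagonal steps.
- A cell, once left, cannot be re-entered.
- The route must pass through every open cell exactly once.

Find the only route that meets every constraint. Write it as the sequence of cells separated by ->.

Need to visit all 12 open cells exactly once, starting at K and ending at D.
Route from K: down 1 to N, left 2 to L, up 1 to I, right 1 to J, up 1 to F, right 1 to H, up 1 to C, left 2 to A, down 1 to D — 11 moves in all.
Check: all 12 open cells covered.

K -> N -> M -> L -> I -> J -> F -> H -> C -> B -> A -> D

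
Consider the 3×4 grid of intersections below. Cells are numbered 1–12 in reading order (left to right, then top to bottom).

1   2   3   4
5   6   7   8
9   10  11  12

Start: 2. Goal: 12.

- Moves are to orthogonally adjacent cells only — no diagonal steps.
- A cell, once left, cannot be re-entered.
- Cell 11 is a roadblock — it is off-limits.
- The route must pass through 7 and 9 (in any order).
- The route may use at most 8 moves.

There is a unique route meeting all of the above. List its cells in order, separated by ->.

The budget equals the shortest possible length, so every move has to be on a shortest route through the required cells.
Route from 2: left to 1, 2× down (reaching 9), right to 10, up to 6, 2× right (reaching 8), down to 12 — 8 moves in all.
Check: all required cells visited; 8 ≤ 8 moves.

2 -> 1 -> 5 -> 9 -> 10 -> 6 -> 7 -> 8 -> 12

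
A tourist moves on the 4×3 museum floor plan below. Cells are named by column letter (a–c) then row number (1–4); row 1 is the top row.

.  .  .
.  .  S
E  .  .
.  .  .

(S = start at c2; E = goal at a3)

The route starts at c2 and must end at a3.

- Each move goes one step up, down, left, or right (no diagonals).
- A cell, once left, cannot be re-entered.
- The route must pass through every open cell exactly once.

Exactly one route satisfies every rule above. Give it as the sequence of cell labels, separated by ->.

Need to visit all 12 open cells exactly once, starting at c2 and ending at a3.
Cell a4 has only two open neighbours (a3 and b4), so the path must pass straight through it: one of those is the cell it's entered from and the other is where it exits.
Route from c2: up 1 to c1, left 2 to a1, down 1 to a2, right 1 to b2, down 1 to b3, right 1 to c3, down 1 to c4, left 2 to a4, up 1 to a3 — 11 moves in all.
Check: all 12 open cells covered.

c2 -> c1 -> b1 -> a1 -> a2 -> b2 -> b3 -> c3 -> c4 -> b4 -> a4 -> a3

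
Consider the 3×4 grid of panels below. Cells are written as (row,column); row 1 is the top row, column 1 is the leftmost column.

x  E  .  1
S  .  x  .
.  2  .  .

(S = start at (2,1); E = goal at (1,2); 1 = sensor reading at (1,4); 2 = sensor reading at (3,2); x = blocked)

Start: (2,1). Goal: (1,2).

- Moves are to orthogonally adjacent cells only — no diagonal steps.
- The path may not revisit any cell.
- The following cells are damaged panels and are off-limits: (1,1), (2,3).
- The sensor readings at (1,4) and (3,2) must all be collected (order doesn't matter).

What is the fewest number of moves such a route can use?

Any route passes through (1,4) and (3,2) in some order between (2,1) and (1,2). Summing Manhattan distances along each leg and taking the cheapest ordering ((2,1) → (3,2) → (1,4) → (1,2)) gives a lower bound of 2 + 4 + 2 = 8 moves.
A route of 8 moves achieves this: (2,1) → (3,1) → (3,2) → (3,3) → (3,4) → (2,4) → (1,4) → (1,3) → (1,2).
Since 8 matches the lower bound, it is optimal.

8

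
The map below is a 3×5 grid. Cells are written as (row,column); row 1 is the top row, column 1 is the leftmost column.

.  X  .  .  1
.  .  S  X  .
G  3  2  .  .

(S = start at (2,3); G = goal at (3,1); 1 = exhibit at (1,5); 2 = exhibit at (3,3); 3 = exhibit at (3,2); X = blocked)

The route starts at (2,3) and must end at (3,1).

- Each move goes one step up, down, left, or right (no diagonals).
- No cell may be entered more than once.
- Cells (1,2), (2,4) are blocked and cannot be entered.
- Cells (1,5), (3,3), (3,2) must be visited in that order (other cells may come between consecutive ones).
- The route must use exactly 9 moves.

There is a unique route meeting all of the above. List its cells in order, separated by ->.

(2,3) -> (1,3) -> (1,4) -> (1,5) -> (2,5) -> (3,5) -> (3,4) -> (3,3) -> (3,2) -> (3,1)

The waypoints must appear in the order (1,5), (3,3), (3,2), with no cell reused.
Route from (2,3): up to (1,3), 2× right (reaching (1,5)), 2× down (reaching (3,5)), 4× left (reaching (3,1)) — 9 moves in all.
Check: order respected (1 at step 3, 2 at step 7, 3 at step 8); 9 moves as required.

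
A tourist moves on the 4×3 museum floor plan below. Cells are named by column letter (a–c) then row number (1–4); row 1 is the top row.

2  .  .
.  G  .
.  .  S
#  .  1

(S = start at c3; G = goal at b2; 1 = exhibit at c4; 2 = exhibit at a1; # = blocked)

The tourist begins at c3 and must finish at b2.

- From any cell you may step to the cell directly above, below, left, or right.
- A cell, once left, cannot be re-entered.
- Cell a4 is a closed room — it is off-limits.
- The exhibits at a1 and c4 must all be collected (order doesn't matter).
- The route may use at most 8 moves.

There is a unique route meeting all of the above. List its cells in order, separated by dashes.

The budget equals the shortest possible length, so every move has to be on a shortest route through the required cells.
Route from c3: down 1 to c4, left 1 to b4, up 1 to b3, left 1 to a3, up 2 to a1, right 1 to b1, down 1 to b2 — 8 moves in all.
Check: all required cells visited; 8 ≤ 8 moves.

c3 - c4 - b4 - b3 - a3 - a2 - a1 - b1 - b2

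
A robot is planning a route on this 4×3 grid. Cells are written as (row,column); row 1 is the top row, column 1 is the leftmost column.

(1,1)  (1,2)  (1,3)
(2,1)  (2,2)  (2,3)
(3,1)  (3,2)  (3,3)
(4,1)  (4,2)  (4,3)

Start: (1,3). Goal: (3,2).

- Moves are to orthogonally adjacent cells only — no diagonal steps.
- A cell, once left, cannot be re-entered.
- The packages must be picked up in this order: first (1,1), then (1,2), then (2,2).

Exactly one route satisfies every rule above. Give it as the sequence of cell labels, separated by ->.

The waypoints must appear in the order (1,1), (1,2), (2,2), with no cell reused.
Route from (1,3): down 3 to (4,3), left 2 to (4,1), up 3 to (1,1), right 1 to (1,2), down 2 to (3,2) — 11 moves in all.
Check: order respected ((1,1) at step 8, (1,2) at step 9, (2,2) at step 10).

(1,3) -> (2,3) -> (3,3) -> (4,3) -> (4,2) -> (4,1) -> (3,1) -> (2,1) -> (1,1) -> (1,2) -> (2,2) -> (3,2)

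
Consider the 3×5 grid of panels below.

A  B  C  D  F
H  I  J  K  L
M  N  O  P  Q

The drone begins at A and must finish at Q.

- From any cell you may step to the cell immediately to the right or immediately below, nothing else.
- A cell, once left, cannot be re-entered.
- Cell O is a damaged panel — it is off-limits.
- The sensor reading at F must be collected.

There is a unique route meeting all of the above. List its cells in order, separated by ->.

A -> B -> C -> D -> F -> L -> Q

Moves only go right or down, so the column and row indices never decrease.
Route from A: 4× right (reaching F), 2× down (reaching Q) — 6 moves in all.
Check: all required cells visited.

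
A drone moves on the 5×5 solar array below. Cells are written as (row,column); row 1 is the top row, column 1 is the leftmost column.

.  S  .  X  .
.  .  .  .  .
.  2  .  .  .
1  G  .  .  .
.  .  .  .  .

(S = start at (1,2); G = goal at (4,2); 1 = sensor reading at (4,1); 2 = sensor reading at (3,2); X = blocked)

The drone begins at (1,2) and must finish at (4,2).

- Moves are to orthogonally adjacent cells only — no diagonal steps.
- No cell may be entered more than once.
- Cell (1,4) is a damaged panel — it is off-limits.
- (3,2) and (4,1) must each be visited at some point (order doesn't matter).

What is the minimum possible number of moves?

5

Any route passes through (3,2) and (4,1) in some order between (1,2) and (4,2). Summing Manhattan distances along each leg and taking the cheapest ordering ((1,2) → (3,2) → (4,1) → (4,2)) gives a lower bound of 2 + 2 + 1 = 5 moves.
A route of 5 moves achieves this: (1,2) → (2,2) → (3,2) → (3,1) → (4,1) → (4,2).
Since 5 matches the lower bound, it is optimal.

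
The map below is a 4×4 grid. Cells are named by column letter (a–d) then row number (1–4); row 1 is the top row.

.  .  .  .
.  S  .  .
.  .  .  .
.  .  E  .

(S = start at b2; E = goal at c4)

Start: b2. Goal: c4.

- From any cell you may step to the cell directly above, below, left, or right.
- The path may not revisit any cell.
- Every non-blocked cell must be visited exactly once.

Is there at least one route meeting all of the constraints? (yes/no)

yes

One route that works: b2 → b1 → a1 → a2 → a3 → a4 → b4 → b3 → c3 → c2 → c1 → d1 → d2 → d3 → d4 → c4.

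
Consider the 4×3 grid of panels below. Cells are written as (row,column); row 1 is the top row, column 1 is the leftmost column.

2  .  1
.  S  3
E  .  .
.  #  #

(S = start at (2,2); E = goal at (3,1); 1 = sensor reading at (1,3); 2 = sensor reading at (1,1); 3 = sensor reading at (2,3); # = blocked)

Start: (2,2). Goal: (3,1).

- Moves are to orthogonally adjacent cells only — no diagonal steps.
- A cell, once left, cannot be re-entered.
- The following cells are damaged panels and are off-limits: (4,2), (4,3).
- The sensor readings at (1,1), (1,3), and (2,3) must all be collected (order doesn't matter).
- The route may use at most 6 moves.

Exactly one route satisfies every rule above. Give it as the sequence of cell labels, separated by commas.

The budget equals the shortest possible length, so every move has to be on a shortest route through the required cells.
Route from (2,2): right 1 to (2,3), up 1 to (1,3), left 2 to (1,1), down 2 to (3,1) — 6 moves in all.
Check: all required cells visited; 6 ≤ 6 moves.

(2,2), (2,3), (1,3), (1,2), (1,1), (2,1), (3,1)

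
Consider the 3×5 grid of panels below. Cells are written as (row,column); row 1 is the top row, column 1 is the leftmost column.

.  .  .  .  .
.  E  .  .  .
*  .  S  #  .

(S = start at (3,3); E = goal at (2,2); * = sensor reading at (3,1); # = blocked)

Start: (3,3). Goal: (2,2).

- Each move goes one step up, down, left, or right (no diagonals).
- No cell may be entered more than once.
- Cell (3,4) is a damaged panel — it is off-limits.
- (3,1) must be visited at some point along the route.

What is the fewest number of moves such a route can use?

4

Any route passes through (3,1) somewhere between (3,3) and (2,2). Summing Manhattan distances along the two legs ((3,3) → (3,1) → (2,2)) gives a lower bound of 2 + 2 = 4 moves.
A route of 4 moves achieves this: (3,3) → (3,2) → (3,1) → (2,1) → (2,2).
Since 4 matches the lower bound, it is optimal.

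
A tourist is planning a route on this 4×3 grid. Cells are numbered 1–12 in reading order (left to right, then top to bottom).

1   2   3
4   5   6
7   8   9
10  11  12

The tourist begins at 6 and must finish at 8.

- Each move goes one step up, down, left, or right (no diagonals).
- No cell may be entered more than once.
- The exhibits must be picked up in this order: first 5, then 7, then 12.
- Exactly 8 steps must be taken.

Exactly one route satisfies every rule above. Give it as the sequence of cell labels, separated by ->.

The waypoints must appear in the order 5, 7, 12, with no cell reused.
Route from 6: left 2 to 4, down 2 to 10, right 2 to 12, up 1 to 9, left 1 to 8 — 8 moves in all.
Check: order respected (5 at step 1, 7 at step 3, 12 at step 6); 8 moves as required.

6 -> 5 -> 4 -> 7 -> 10 -> 11 -> 12 -> 9 -> 8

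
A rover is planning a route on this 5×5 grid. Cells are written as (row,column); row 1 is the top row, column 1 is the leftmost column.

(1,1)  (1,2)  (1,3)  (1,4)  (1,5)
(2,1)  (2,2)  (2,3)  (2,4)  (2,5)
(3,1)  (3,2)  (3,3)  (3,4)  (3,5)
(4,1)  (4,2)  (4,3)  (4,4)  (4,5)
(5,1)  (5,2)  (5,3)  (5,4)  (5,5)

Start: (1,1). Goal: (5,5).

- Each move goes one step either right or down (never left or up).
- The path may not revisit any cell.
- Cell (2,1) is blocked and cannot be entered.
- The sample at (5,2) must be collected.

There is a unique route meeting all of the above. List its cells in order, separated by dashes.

(1,1) - (1,2) - (2,2) - (3,2) - (4,2) - (5,2) - (5,3) - (5,4) - (5,5)

Moves only go right or down, so the column and row indices never decrease.
Route from (1,1): right 1 to (1,2), down 4 to (5,2), right 3 to (5,5) — 8 moves in all.
Check: all required cells visited.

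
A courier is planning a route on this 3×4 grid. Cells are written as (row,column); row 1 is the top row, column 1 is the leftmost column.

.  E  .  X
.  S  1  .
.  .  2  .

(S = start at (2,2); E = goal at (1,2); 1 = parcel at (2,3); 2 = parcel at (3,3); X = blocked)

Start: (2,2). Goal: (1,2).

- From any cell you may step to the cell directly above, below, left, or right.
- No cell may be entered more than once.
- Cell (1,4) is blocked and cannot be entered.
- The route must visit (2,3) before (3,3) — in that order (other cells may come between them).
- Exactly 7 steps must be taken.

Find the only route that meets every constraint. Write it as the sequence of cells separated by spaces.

The waypoints must appear in the order (2,3), (3,3), with no cell reused.
Route from (2,2): right to (2,3), down to (3,3), 2× left (reaching (3,1)), 2× up (reaching (1,1)), right to (1,2) — 7 moves in all.
Check: order respected (1 at step 1, 2 at step 2); 7 moves as required.

(2,2) (2,3) (3,3) (3,2) (3,1) (2,1) (1,1) (1,2)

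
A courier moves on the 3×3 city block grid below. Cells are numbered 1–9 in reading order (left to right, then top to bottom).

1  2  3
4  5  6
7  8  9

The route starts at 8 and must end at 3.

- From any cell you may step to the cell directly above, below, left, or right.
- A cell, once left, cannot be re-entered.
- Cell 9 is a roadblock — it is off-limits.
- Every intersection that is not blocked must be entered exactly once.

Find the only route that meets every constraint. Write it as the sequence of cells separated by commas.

8, 7, 4, 1, 2, 5, 6, 3

Need to visit all 8 open cells exactly once, starting at 8 and ending at 3.
Cell 7 has only two open neighbours (4 and 8), so the path must pass straight through it: one of those is the cell it's entered from and the other is where it exits.
Route from 8: left 1 to 7, up 2 to 1, right 1 to 2, down 1 to 5, right 1 to 6, up 1 to 3 — 7 moves in all.
Check: all 8 open cells covered.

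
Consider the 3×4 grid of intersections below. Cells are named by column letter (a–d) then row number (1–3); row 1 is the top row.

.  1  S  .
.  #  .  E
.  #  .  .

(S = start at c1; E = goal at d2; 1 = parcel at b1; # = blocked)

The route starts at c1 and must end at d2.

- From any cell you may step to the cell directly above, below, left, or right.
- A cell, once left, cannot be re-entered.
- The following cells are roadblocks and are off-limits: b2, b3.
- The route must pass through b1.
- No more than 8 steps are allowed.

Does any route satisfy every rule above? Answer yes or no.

Every way from b1 onward to d2 runs back through c1, which the route has already used — so it cannot be completed without a revisit.

no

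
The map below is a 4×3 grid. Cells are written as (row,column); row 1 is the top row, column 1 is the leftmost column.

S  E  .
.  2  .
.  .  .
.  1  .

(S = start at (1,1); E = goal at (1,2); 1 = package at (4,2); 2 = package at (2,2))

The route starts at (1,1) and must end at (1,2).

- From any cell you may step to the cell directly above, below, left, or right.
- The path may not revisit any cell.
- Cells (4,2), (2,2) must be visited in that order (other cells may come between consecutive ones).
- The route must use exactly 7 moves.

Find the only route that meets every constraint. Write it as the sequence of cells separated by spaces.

(1,1) (2,1) (3,1) (4,1) (4,2) (3,2) (2,2) (1,2)

The waypoints must appear in the order (4,2), (2,2), with no cell reused.
Route from (1,1): down 3 to (4,1), right 1 to (4,2), up 3 to (1,2) — 7 moves in all.
Check: order respected (1 at step 4, 2 at step 6); 7 moves as required.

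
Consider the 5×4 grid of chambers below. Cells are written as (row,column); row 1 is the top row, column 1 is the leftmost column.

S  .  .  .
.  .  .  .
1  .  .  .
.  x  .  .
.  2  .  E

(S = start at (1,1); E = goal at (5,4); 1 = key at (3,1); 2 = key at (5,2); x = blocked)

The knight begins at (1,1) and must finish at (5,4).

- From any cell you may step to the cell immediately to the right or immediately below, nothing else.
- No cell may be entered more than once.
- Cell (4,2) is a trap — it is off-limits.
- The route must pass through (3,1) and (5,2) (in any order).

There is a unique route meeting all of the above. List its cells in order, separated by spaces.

Moves only go right or down, so the column and row indices never decrease.
Route from (1,1): down 4 to (5,1), right 3 to (5,4) — 7 moves in all.
Check: all required cells visited.

(1,1) (2,1) (3,1) (4,1) (5,1) (5,2) (5,3) (5,4)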